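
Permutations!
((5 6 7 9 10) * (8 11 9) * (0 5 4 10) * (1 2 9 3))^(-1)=(0 9 2 1 3 11 8 7 6 5)(4 10)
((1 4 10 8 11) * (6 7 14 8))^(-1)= ((1 4 10 6 7 14 8 11))^(-1)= (1 11 8 14 7 6 10 4)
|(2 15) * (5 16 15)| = |(2 5 16 15)| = 4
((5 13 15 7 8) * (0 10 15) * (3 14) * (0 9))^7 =(0 9 13 5 8 7 15 10)(3 14)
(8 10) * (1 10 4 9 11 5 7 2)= (1 10 8 4 9 11 5 7 2)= [0, 10, 1, 3, 9, 7, 6, 2, 4, 11, 8, 5]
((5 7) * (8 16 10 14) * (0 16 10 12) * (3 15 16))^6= (0 3 15 16 12)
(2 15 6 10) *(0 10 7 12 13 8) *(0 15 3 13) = [10, 1, 3, 13, 4, 5, 7, 12, 15, 9, 2, 11, 0, 8, 14, 6] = (0 10 2 3 13 8 15 6 7 12)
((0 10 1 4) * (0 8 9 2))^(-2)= ((0 10 1 4 8 9 2))^(-2)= (0 9 4 10 2 8 1)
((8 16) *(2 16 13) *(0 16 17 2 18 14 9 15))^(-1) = ((0 16 8 13 18 14 9 15)(2 17))^(-1) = (0 15 9 14 18 13 8 16)(2 17)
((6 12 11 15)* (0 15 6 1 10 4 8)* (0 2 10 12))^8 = ((0 15 1 12 11 6)(2 10 4 8))^8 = (0 1 11)(6 15 12)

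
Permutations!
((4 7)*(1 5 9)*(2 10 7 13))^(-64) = (1 9 5)(2 10 7 4 13)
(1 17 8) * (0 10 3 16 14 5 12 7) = [10, 17, 2, 16, 4, 12, 6, 0, 1, 9, 3, 11, 7, 13, 5, 15, 14, 8] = (0 10 3 16 14 5 12 7)(1 17 8)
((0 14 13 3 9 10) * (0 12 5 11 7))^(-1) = (0 7 11 5 12 10 9 3 13 14)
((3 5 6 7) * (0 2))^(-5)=(0 2)(3 7 6 5)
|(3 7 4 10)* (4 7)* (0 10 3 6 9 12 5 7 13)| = |(0 10 6 9 12 5 7 13)(3 4)| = 8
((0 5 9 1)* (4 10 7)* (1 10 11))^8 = (11)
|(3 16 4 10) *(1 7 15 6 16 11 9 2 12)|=12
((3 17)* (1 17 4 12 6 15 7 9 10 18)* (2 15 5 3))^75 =((1 17 2 15 7 9 10 18)(3 4 12 6 5))^75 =(1 15 10 17 7 18 2 9)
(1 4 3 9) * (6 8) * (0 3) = (0 3 9 1 4)(6 8) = [3, 4, 2, 9, 0, 5, 8, 7, 6, 1]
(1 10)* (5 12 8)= [0, 10, 2, 3, 4, 12, 6, 7, 5, 9, 1, 11, 8]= (1 10)(5 12 8)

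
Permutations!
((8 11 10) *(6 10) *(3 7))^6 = (6 8)(10 11) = ((3 7)(6 10 8 11))^6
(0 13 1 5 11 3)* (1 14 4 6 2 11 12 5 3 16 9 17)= (0 13 14 4 6 2 11 16 9 17 1 3)(5 12)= [13, 3, 11, 0, 6, 12, 2, 7, 8, 17, 10, 16, 5, 14, 4, 15, 9, 1]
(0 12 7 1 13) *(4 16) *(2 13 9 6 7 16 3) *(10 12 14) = [14, 9, 13, 2, 3, 5, 7, 1, 8, 6, 12, 11, 16, 0, 10, 15, 4] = (0 14 10 12 16 4 3 2 13)(1 9 6 7)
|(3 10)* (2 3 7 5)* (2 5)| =4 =|(2 3 10 7)|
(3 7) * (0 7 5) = [7, 1, 2, 5, 4, 0, 6, 3] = (0 7 3 5)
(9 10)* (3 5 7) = (3 5 7)(9 10) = [0, 1, 2, 5, 4, 7, 6, 3, 8, 10, 9]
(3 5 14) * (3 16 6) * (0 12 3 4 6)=(0 12 3 5 14 16)(4 6)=[12, 1, 2, 5, 6, 14, 4, 7, 8, 9, 10, 11, 3, 13, 16, 15, 0]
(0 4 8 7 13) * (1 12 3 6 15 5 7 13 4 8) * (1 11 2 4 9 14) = [8, 12, 4, 6, 11, 7, 15, 9, 13, 14, 10, 2, 3, 0, 1, 5] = (0 8 13)(1 12 3 6 15 5 7 9 14)(2 4 11)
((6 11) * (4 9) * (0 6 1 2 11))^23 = (0 6)(1 11 2)(4 9)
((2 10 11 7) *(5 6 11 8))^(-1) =((2 10 8 5 6 11 7))^(-1) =(2 7 11 6 5 8 10)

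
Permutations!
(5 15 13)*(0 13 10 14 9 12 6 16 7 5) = (0 13)(5 15 10 14 9 12 6 16 7) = [13, 1, 2, 3, 4, 15, 16, 5, 8, 12, 14, 11, 6, 0, 9, 10, 7]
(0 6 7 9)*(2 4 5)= (0 6 7 9)(2 4 5)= [6, 1, 4, 3, 5, 2, 7, 9, 8, 0]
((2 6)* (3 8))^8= (8)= ((2 6)(3 8))^8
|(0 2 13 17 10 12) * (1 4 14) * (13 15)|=21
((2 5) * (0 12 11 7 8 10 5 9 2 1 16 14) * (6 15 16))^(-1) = ((0 12 11 7 8 10 5 1 6 15 16 14)(2 9))^(-1) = (0 14 16 15 6 1 5 10 8 7 11 12)(2 9)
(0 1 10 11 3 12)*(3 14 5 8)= (0 1 10 11 14 5 8 3 12)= [1, 10, 2, 12, 4, 8, 6, 7, 3, 9, 11, 14, 0, 13, 5]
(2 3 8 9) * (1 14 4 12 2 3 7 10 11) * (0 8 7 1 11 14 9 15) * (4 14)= [8, 9, 1, 7, 12, 5, 6, 10, 15, 3, 4, 11, 2, 13, 14, 0]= (0 8 15)(1 9 3 7 10 4 12 2)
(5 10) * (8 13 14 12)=[0, 1, 2, 3, 4, 10, 6, 7, 13, 9, 5, 11, 8, 14, 12]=(5 10)(8 13 14 12)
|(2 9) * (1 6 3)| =6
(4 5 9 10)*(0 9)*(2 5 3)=(0 9 10 4 3 2 5)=[9, 1, 5, 2, 3, 0, 6, 7, 8, 10, 4]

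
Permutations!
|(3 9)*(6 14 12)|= 6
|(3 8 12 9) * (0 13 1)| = |(0 13 1)(3 8 12 9)| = 12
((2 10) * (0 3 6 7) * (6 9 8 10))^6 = (0 6 10 9)(2 8 3 7) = ((0 3 9 8 10 2 6 7))^6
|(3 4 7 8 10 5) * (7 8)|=5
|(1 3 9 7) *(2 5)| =4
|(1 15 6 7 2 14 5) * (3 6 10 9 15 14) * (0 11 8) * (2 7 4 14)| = 21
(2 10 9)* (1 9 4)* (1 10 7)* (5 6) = (1 9 2 7)(4 10)(5 6) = [0, 9, 7, 3, 10, 6, 5, 1, 8, 2, 4]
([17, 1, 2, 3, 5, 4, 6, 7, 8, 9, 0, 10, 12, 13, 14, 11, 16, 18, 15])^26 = (0 18 11)(10 17 15)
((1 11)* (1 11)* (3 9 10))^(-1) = (11)(3 10 9)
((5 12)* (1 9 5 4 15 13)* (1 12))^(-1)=(1 5 9)(4 12 13 15)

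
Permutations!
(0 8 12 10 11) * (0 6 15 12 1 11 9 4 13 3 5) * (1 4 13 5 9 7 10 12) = [8, 11, 2, 9, 5, 0, 15, 10, 4, 13, 7, 6, 12, 3, 14, 1] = (0 8 4 5)(1 11 6 15)(3 9 13)(7 10)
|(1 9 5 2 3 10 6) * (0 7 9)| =|(0 7 9 5 2 3 10 6 1)| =9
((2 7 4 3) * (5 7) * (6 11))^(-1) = (2 3 4 7 5)(6 11)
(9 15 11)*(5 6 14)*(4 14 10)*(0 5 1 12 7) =[5, 12, 2, 3, 14, 6, 10, 0, 8, 15, 4, 9, 7, 13, 1, 11] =(0 5 6 10 4 14 1 12 7)(9 15 11)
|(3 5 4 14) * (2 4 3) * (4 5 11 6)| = 7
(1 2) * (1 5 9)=(1 2 5 9)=[0, 2, 5, 3, 4, 9, 6, 7, 8, 1]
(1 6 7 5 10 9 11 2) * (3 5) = (1 6 7 3 5 10 9 11 2) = [0, 6, 1, 5, 4, 10, 7, 3, 8, 11, 9, 2]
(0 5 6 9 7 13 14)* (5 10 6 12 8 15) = [10, 1, 2, 3, 4, 12, 9, 13, 15, 7, 6, 11, 8, 14, 0, 5] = (0 10 6 9 7 13 14)(5 12 8 15)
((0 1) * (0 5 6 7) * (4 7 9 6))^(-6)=((0 1 5 4 7)(6 9))^(-6)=(9)(0 7 4 5 1)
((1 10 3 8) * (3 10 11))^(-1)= (1 8 3 11)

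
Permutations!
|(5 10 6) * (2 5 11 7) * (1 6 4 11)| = |(1 6)(2 5 10 4 11 7)| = 6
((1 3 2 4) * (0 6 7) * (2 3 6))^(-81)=(0 1)(2 6)(4 7)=((0 2 4 1 6 7))^(-81)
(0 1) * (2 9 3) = (0 1)(2 9 3) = [1, 0, 9, 2, 4, 5, 6, 7, 8, 3]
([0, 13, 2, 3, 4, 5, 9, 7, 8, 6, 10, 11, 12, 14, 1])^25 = [0, 13, 2, 3, 4, 5, 9, 7, 8, 6, 10, 11, 12, 14, 1]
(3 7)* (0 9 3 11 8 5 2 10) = (0 9 3 7 11 8 5 2 10) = [9, 1, 10, 7, 4, 2, 6, 11, 5, 3, 0, 8]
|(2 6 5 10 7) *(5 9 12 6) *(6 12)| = 4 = |(12)(2 5 10 7)(6 9)|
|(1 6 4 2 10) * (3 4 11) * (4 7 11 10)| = 6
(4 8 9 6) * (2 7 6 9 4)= (9)(2 7 6)(4 8)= [0, 1, 7, 3, 8, 5, 2, 6, 4, 9]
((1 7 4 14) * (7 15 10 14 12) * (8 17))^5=(1 15 10 14)(4 7 12)(8 17)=((1 15 10 14)(4 12 7)(8 17))^5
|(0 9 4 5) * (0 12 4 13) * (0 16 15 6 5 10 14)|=|(0 9 13 16 15 6 5 12 4 10 14)|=11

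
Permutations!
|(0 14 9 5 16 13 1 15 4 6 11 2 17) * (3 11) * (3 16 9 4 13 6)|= 42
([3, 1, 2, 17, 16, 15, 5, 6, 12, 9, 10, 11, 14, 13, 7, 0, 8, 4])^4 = [16, 1, 2, 8, 14, 17, 3, 0, 6, 9, 10, 11, 5, 13, 15, 4, 7, 12]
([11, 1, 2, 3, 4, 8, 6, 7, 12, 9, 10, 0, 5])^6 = (12)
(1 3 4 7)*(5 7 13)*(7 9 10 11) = [0, 3, 2, 4, 13, 9, 6, 1, 8, 10, 11, 7, 12, 5] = (1 3 4 13 5 9 10 11 7)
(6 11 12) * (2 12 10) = (2 12 6 11 10) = [0, 1, 12, 3, 4, 5, 11, 7, 8, 9, 2, 10, 6]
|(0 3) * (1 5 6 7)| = 4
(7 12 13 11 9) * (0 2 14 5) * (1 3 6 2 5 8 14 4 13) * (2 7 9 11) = [5, 3, 4, 6, 13, 0, 7, 12, 14, 9, 10, 11, 1, 2, 8] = (0 5)(1 3 6 7 12)(2 4 13)(8 14)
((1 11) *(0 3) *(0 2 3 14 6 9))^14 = (0 6)(9 14)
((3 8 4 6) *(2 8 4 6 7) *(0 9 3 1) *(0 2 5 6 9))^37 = (1 2 8 9 3 4 7 5 6)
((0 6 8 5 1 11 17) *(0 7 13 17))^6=(17)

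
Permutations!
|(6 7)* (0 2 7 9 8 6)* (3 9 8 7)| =|(0 2 3 9 7)(6 8)| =10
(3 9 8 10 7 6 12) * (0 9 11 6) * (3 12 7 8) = (12)(0 9 3 11 6 7)(8 10) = [9, 1, 2, 11, 4, 5, 7, 0, 10, 3, 8, 6, 12]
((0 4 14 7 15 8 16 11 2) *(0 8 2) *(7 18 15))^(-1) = (0 11 16 8 2 15 18 14 4)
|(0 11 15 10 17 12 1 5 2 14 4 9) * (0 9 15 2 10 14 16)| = |(0 11 2 16)(1 5 10 17 12)(4 15 14)| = 60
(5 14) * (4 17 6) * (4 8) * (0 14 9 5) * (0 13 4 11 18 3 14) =[0, 1, 2, 14, 17, 9, 8, 7, 11, 5, 10, 18, 12, 4, 13, 15, 16, 6, 3] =(3 14 13 4 17 6 8 11 18)(5 9)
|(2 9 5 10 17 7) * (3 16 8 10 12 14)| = |(2 9 5 12 14 3 16 8 10 17 7)| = 11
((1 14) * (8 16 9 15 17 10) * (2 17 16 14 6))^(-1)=(1 14 8 10 17 2 6)(9 16 15)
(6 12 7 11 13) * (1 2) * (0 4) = [4, 2, 1, 3, 0, 5, 12, 11, 8, 9, 10, 13, 7, 6] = (0 4)(1 2)(6 12 7 11 13)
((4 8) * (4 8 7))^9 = (8)(4 7)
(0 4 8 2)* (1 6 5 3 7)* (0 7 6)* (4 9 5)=(0 9 5 3 6 4 8 2 7 1)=[9, 0, 7, 6, 8, 3, 4, 1, 2, 5]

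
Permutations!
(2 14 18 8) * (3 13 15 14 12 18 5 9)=[0, 1, 12, 13, 4, 9, 6, 7, 2, 3, 10, 11, 18, 15, 5, 14, 16, 17, 8]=(2 12 18 8)(3 13 15 14 5 9)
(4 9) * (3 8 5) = (3 8 5)(4 9) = [0, 1, 2, 8, 9, 3, 6, 7, 5, 4]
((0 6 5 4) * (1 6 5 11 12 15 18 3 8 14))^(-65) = (0 5 4)(1 8 18 12 6 14 3 15 11)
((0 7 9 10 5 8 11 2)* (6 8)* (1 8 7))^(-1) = (0 2 11 8 1)(5 10 9 7 6)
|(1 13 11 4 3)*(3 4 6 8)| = |(1 13 11 6 8 3)| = 6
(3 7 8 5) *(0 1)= (0 1)(3 7 8 5)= [1, 0, 2, 7, 4, 3, 6, 8, 5]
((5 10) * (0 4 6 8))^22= ((0 4 6 8)(5 10))^22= (10)(0 6)(4 8)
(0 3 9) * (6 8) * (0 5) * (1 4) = (0 3 9 5)(1 4)(6 8) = [3, 4, 2, 9, 1, 0, 8, 7, 6, 5]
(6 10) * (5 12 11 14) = (5 12 11 14)(6 10) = [0, 1, 2, 3, 4, 12, 10, 7, 8, 9, 6, 14, 11, 13, 5]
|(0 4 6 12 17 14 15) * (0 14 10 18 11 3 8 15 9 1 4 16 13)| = |(0 16 13)(1 4 6 12 17 10 18 11 3 8 15 14 9)| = 39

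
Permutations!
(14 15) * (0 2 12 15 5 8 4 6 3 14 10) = [2, 1, 12, 14, 6, 8, 3, 7, 4, 9, 0, 11, 15, 13, 5, 10] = (0 2 12 15 10)(3 14 5 8 4 6)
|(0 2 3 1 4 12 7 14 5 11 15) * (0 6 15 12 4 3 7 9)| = 8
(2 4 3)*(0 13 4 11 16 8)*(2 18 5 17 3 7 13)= (0 2 11 16 8)(3 18 5 17)(4 7 13)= [2, 1, 11, 18, 7, 17, 6, 13, 0, 9, 10, 16, 12, 4, 14, 15, 8, 3, 5]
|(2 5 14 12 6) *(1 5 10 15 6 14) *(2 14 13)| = 14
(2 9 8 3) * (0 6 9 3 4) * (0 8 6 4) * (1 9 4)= (0 1 9 6 4 8)(2 3)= [1, 9, 3, 2, 8, 5, 4, 7, 0, 6]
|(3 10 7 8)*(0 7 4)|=|(0 7 8 3 10 4)|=6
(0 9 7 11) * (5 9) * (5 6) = (0 6 5 9 7 11) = [6, 1, 2, 3, 4, 9, 5, 11, 8, 7, 10, 0]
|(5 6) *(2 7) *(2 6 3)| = |(2 7 6 5 3)| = 5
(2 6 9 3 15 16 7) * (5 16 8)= (2 6 9 3 15 8 5 16 7)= [0, 1, 6, 15, 4, 16, 9, 2, 5, 3, 10, 11, 12, 13, 14, 8, 7]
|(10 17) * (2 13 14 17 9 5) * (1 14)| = 8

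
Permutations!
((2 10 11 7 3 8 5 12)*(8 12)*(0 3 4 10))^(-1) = (0 2 12 3)(4 7 11 10)(5 8)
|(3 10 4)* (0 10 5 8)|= |(0 10 4 3 5 8)|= 6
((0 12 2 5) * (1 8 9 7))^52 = (12)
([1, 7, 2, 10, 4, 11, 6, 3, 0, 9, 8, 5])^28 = [10, 8, 2, 1, 4, 5, 6, 0, 3, 9, 7, 11]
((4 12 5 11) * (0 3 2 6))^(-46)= ((0 3 2 6)(4 12 5 11))^(-46)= (0 2)(3 6)(4 5)(11 12)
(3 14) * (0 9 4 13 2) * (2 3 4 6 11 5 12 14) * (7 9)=(0 7 9 6 11 5 12 14 4 13 3 2)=[7, 1, 0, 2, 13, 12, 11, 9, 8, 6, 10, 5, 14, 3, 4]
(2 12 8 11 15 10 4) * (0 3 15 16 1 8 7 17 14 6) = [3, 8, 12, 15, 2, 5, 0, 17, 11, 9, 4, 16, 7, 13, 6, 10, 1, 14] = (0 3 15 10 4 2 12 7 17 14 6)(1 8 11 16)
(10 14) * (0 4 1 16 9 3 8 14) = (0 4 1 16 9 3 8 14 10) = [4, 16, 2, 8, 1, 5, 6, 7, 14, 3, 0, 11, 12, 13, 10, 15, 9]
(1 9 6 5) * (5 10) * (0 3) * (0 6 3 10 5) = (0 10)(1 9 3 6 5) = [10, 9, 2, 6, 4, 1, 5, 7, 8, 3, 0]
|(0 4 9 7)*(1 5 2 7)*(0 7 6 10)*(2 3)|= |(0 4 9 1 5 3 2 6 10)|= 9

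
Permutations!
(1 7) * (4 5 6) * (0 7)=(0 7 1)(4 5 6)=[7, 0, 2, 3, 5, 6, 4, 1]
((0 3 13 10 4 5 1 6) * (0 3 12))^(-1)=((0 12)(1 6 3 13 10 4 5))^(-1)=(0 12)(1 5 4 10 13 3 6)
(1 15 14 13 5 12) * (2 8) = [0, 15, 8, 3, 4, 12, 6, 7, 2, 9, 10, 11, 1, 5, 13, 14] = (1 15 14 13 5 12)(2 8)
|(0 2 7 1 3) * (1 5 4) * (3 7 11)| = |(0 2 11 3)(1 7 5 4)| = 4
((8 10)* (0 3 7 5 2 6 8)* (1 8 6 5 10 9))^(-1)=((0 3 7 10)(1 8 9)(2 5))^(-1)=(0 10 7 3)(1 9 8)(2 5)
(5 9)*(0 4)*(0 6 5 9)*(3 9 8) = (0 4 6 5)(3 9 8) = [4, 1, 2, 9, 6, 0, 5, 7, 3, 8]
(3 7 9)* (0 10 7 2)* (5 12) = (0 10 7 9 3 2)(5 12) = [10, 1, 0, 2, 4, 12, 6, 9, 8, 3, 7, 11, 5]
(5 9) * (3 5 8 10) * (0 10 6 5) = (0 10 3)(5 9 8 6) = [10, 1, 2, 0, 4, 9, 5, 7, 6, 8, 3]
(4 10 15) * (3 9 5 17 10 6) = (3 9 5 17 10 15 4 6) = [0, 1, 2, 9, 6, 17, 3, 7, 8, 5, 15, 11, 12, 13, 14, 4, 16, 10]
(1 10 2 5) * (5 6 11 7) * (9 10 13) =[0, 13, 6, 3, 4, 1, 11, 5, 8, 10, 2, 7, 12, 9] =(1 13 9 10 2 6 11 7 5)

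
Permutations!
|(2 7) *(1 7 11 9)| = |(1 7 2 11 9)| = 5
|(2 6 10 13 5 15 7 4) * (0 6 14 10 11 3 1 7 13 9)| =33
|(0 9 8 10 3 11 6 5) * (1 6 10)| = 6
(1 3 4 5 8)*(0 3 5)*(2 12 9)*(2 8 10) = (0 3 4)(1 5 10 2 12 9 8) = [3, 5, 12, 4, 0, 10, 6, 7, 1, 8, 2, 11, 9]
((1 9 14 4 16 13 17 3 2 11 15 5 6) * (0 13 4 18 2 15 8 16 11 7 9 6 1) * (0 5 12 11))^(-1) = (0 4 16 8 11 12 15 3 17 13)(1 5 6)(2 18 14 9 7)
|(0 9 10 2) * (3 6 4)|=12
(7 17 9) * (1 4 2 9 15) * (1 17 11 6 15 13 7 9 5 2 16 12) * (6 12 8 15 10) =[0, 4, 5, 3, 16, 2, 10, 11, 15, 9, 6, 12, 1, 7, 14, 17, 8, 13] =(1 4 16 8 15 17 13 7 11 12)(2 5)(6 10)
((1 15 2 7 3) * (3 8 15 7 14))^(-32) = (1 15 3 8 14 7 2)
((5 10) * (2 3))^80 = ((2 3)(5 10))^80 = (10)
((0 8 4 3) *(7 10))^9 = (0 8 4 3)(7 10)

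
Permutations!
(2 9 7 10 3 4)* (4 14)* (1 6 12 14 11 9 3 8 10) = (1 6 12 14 4 2 3 11 9 7)(8 10) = [0, 6, 3, 11, 2, 5, 12, 1, 10, 7, 8, 9, 14, 13, 4]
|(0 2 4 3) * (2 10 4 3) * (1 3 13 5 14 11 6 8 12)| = |(0 10 4 2 13 5 14 11 6 8 12 1 3)| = 13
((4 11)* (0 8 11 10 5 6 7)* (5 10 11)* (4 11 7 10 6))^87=((11)(0 8 5 4 7)(6 10))^87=(11)(0 5 7 8 4)(6 10)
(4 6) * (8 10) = (4 6)(8 10) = [0, 1, 2, 3, 6, 5, 4, 7, 10, 9, 8]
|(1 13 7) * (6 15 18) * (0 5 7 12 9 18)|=|(0 5 7 1 13 12 9 18 6 15)|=10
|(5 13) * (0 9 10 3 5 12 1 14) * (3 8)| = 10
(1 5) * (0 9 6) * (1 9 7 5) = (0 7 5 9 6) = [7, 1, 2, 3, 4, 9, 0, 5, 8, 6]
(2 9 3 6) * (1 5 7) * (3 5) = (1 3 6 2 9 5 7) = [0, 3, 9, 6, 4, 7, 2, 1, 8, 5]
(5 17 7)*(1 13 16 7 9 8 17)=(1 13 16 7 5)(8 17 9)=[0, 13, 2, 3, 4, 1, 6, 5, 17, 8, 10, 11, 12, 16, 14, 15, 7, 9]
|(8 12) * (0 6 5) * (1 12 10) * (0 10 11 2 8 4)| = 21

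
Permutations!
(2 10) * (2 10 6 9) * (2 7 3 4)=(10)(2 6 9 7 3 4)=[0, 1, 6, 4, 2, 5, 9, 3, 8, 7, 10]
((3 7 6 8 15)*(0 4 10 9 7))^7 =((0 4 10 9 7 6 8 15 3))^7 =(0 15 6 9 4 3 8 7 10)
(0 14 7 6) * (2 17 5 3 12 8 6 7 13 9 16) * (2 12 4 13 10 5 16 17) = (0 14 10 5 3 4 13 9 17 16 12 8 6) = [14, 1, 2, 4, 13, 3, 0, 7, 6, 17, 5, 11, 8, 9, 10, 15, 12, 16]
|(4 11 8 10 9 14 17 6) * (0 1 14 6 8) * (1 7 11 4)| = |(0 7 11)(1 14 17 8 10 9 6)| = 21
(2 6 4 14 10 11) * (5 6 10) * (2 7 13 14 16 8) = (2 10 11 7 13 14 5 6 4 16 8) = [0, 1, 10, 3, 16, 6, 4, 13, 2, 9, 11, 7, 12, 14, 5, 15, 8]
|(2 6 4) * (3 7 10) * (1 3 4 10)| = |(1 3 7)(2 6 10 4)| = 12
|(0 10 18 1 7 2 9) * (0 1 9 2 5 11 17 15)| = 10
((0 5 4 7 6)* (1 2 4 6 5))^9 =((0 1 2 4 7 5 6))^9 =(0 2 7 6 1 4 5)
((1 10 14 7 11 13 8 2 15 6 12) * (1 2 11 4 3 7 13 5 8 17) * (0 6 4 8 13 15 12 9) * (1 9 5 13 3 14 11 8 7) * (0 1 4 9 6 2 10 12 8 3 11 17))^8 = ((0 2 8 3 4 14 15 9 1 12 10 17 6 5 11 13))^8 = (0 1)(2 12)(3 17)(4 6)(5 14)(8 10)(9 13)(11 15)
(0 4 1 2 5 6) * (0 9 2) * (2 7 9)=[4, 0, 5, 3, 1, 6, 2, 9, 8, 7]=(0 4 1)(2 5 6)(7 9)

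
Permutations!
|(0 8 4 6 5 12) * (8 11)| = 7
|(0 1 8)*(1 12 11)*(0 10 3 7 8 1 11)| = 4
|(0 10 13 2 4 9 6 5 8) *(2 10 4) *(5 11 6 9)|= 4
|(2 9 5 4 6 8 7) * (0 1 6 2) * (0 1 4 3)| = 12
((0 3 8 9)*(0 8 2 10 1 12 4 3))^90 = (12)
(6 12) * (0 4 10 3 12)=(0 4 10 3 12 6)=[4, 1, 2, 12, 10, 5, 0, 7, 8, 9, 3, 11, 6]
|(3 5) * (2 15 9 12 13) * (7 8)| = |(2 15 9 12 13)(3 5)(7 8)| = 10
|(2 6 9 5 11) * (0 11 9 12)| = 10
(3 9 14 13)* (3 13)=(3 9 14)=[0, 1, 2, 9, 4, 5, 6, 7, 8, 14, 10, 11, 12, 13, 3]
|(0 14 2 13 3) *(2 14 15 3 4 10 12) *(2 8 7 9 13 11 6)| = 21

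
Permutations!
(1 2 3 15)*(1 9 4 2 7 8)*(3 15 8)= (1 7 3 8)(2 15 9 4)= [0, 7, 15, 8, 2, 5, 6, 3, 1, 4, 10, 11, 12, 13, 14, 9]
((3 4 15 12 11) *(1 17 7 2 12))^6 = (1 3 2)(4 12 17)(7 15 11)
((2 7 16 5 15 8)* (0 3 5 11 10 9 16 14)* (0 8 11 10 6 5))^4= (9 16 10)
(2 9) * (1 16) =(1 16)(2 9) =[0, 16, 9, 3, 4, 5, 6, 7, 8, 2, 10, 11, 12, 13, 14, 15, 1]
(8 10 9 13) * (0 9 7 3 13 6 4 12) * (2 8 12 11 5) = (0 9 6 4 11 5 2 8 10 7 3 13 12) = [9, 1, 8, 13, 11, 2, 4, 3, 10, 6, 7, 5, 0, 12]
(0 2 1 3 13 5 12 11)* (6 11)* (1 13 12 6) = [2, 3, 13, 12, 4, 6, 11, 7, 8, 9, 10, 0, 1, 5] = (0 2 13 5 6 11)(1 3 12)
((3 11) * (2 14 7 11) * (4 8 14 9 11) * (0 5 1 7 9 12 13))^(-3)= ((0 5 1 7 4 8 14 9 11 3 2 12 13))^(-3)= (0 2 9 4 5 12 11 8 1 13 3 14 7)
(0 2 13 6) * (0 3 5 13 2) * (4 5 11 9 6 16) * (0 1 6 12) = [1, 6, 2, 11, 5, 13, 3, 7, 8, 12, 10, 9, 0, 16, 14, 15, 4] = (0 1 6 3 11 9 12)(4 5 13 16)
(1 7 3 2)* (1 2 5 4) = [0, 7, 2, 5, 1, 4, 6, 3] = (1 7 3 5 4)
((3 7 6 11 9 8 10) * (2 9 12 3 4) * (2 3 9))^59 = ((3 7 6 11 12 9 8 10 4))^59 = (3 9 7 8 6 10 11 4 12)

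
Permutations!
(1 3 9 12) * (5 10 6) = (1 3 9 12)(5 10 6) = [0, 3, 2, 9, 4, 10, 5, 7, 8, 12, 6, 11, 1]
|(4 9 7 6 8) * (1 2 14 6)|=8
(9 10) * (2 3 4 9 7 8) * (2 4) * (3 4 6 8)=[0, 1, 4, 2, 9, 5, 8, 3, 6, 10, 7]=(2 4 9 10 7 3)(6 8)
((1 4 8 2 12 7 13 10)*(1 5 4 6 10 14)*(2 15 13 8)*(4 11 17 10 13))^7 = (1 14 13 6)(2 12 7 8 15 4)(5 10 17 11)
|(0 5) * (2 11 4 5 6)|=6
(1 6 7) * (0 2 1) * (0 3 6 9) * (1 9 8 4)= [2, 8, 9, 6, 1, 5, 7, 3, 4, 0]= (0 2 9)(1 8 4)(3 6 7)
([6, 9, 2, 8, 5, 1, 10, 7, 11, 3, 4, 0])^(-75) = (0 1)(3 10)(4 8)(5 11)(6 9)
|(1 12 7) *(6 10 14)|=3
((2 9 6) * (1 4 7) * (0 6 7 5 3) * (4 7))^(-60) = ((0 6 2 9 4 5 3)(1 7))^(-60) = (0 9 3 2 5 6 4)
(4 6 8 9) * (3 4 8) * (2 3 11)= (2 3 4 6 11)(8 9)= [0, 1, 3, 4, 6, 5, 11, 7, 9, 8, 10, 2]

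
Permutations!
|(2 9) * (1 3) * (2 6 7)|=|(1 3)(2 9 6 7)|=4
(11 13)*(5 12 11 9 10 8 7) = (5 12 11 13 9 10 8 7) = [0, 1, 2, 3, 4, 12, 6, 5, 7, 10, 8, 13, 11, 9]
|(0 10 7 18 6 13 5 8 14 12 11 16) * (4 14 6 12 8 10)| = |(0 4 14 8 6 13 5 10 7 18 12 11 16)| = 13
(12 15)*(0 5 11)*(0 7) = (0 5 11 7)(12 15) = [5, 1, 2, 3, 4, 11, 6, 0, 8, 9, 10, 7, 15, 13, 14, 12]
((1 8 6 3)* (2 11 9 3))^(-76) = (1 8 6 2 11 9 3)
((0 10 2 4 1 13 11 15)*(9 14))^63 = (0 15 11 13 1 4 2 10)(9 14)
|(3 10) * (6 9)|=|(3 10)(6 9)|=2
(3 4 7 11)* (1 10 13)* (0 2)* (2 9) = (0 9 2)(1 10 13)(3 4 7 11) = [9, 10, 0, 4, 7, 5, 6, 11, 8, 2, 13, 3, 12, 1]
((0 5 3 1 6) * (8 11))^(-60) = (11)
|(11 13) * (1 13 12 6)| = |(1 13 11 12 6)| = 5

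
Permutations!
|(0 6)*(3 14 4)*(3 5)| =|(0 6)(3 14 4 5)| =4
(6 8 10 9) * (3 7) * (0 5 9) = (0 5 9 6 8 10)(3 7) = [5, 1, 2, 7, 4, 9, 8, 3, 10, 6, 0]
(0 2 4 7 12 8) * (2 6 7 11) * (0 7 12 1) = (0 6 12 8 7 1)(2 4 11) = [6, 0, 4, 3, 11, 5, 12, 1, 7, 9, 10, 2, 8]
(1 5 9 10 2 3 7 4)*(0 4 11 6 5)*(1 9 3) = (0 4 9 10 2 1)(3 7 11 6 5) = [4, 0, 1, 7, 9, 3, 5, 11, 8, 10, 2, 6]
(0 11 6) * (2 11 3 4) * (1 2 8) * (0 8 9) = (0 3 4 9)(1 2 11 6 8) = [3, 2, 11, 4, 9, 5, 8, 7, 1, 0, 10, 6]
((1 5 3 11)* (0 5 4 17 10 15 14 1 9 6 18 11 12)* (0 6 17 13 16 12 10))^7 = ((0 5 3 10 15 14 1 4 13 16 12 6 18 11 9 17))^7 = (0 4 9 14 18 10 12 5 13 17 1 11 15 6 3 16)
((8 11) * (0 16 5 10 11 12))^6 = (0 12 8 11 10 5 16) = ((0 16 5 10 11 8 12))^6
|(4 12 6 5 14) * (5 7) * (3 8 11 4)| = 9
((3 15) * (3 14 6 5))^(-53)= ((3 15 14 6 5))^(-53)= (3 14 5 15 6)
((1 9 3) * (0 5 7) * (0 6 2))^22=((0 5 7 6 2)(1 9 3))^22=(0 7 2 5 6)(1 9 3)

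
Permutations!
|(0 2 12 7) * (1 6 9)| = 12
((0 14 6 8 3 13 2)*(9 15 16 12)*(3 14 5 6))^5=((0 5 6 8 14 3 13 2)(9 15 16 12))^5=(0 3 6 2 14 5 13 8)(9 15 16 12)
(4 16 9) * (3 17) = [0, 1, 2, 17, 16, 5, 6, 7, 8, 4, 10, 11, 12, 13, 14, 15, 9, 3] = (3 17)(4 16 9)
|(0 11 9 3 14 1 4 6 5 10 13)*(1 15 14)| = 10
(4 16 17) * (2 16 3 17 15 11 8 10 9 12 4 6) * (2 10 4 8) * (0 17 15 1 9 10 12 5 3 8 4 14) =(0 17 6 12 4 8 14)(1 9 5 3 15 11 2 16) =[17, 9, 16, 15, 8, 3, 12, 7, 14, 5, 10, 2, 4, 13, 0, 11, 1, 6]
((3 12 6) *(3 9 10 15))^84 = (15)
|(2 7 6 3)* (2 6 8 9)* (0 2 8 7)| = 2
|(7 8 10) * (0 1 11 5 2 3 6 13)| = 24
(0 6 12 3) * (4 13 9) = (0 6 12 3)(4 13 9) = [6, 1, 2, 0, 13, 5, 12, 7, 8, 4, 10, 11, 3, 9]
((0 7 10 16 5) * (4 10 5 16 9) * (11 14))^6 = (16)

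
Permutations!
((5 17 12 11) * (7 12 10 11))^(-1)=(5 11 10 17)(7 12)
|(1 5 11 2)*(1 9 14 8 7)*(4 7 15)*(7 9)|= |(1 5 11 2 7)(4 9 14 8 15)|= 5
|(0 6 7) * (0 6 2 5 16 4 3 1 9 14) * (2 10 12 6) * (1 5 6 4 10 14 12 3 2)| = |(0 14)(1 9 12 4 2 6 7)(3 5 16 10)| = 28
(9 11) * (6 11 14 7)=[0, 1, 2, 3, 4, 5, 11, 6, 8, 14, 10, 9, 12, 13, 7]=(6 11 9 14 7)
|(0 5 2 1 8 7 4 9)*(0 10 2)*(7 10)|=|(0 5)(1 8 10 2)(4 9 7)|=12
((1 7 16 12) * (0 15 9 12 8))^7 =((0 15 9 12 1 7 16 8))^7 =(0 8 16 7 1 12 9 15)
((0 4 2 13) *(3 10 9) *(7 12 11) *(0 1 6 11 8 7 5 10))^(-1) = (0 3 9 10 5 11 6 1 13 2 4)(7 8 12)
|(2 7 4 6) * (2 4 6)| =|(2 7 6 4)| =4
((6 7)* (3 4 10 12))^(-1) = (3 12 10 4)(6 7)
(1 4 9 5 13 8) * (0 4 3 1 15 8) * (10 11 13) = (0 4 9 5 10 11 13)(1 3)(8 15) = [4, 3, 2, 1, 9, 10, 6, 7, 15, 5, 11, 13, 12, 0, 14, 8]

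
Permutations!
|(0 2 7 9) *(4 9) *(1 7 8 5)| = 8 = |(0 2 8 5 1 7 4 9)|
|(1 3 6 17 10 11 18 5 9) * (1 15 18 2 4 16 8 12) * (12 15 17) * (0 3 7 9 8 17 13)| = 24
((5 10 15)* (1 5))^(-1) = (1 15 10 5)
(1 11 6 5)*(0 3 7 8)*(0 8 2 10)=(0 3 7 2 10)(1 11 6 5)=[3, 11, 10, 7, 4, 1, 5, 2, 8, 9, 0, 6]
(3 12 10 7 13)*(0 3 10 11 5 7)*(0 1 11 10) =(0 3 12 10 1 11 5 7 13) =[3, 11, 2, 12, 4, 7, 6, 13, 8, 9, 1, 5, 10, 0]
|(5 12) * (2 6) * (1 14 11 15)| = 4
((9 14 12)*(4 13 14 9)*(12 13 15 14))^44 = (4 12 13 14 15)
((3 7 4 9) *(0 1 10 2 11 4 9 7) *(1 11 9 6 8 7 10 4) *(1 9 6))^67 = ((0 11 9 3)(1 4 10 2 6 8 7))^67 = (0 3 9 11)(1 6 4 8 10 7 2)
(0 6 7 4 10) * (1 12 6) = (0 1 12 6 7 4 10) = [1, 12, 2, 3, 10, 5, 7, 4, 8, 9, 0, 11, 6]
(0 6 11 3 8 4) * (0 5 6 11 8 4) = (0 11 3 4 5 6 8) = [11, 1, 2, 4, 5, 6, 8, 7, 0, 9, 10, 3]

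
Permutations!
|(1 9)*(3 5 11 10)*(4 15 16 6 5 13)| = 18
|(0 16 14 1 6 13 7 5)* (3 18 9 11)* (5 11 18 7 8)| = |(0 16 14 1 6 13 8 5)(3 7 11)(9 18)| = 24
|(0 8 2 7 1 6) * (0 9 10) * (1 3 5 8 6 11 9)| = 30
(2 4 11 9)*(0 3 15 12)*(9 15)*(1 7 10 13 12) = [3, 7, 4, 9, 11, 5, 6, 10, 8, 2, 13, 15, 0, 12, 14, 1] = (0 3 9 2 4 11 15 1 7 10 13 12)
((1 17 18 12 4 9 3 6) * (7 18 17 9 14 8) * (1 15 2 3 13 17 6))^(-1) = (1 3 2 15 6 17 13 9)(4 12 18 7 8 14)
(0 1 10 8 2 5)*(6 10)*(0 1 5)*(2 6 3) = (0 5 1 3 2)(6 10 8) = [5, 3, 0, 2, 4, 1, 10, 7, 6, 9, 8]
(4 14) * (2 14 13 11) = (2 14 4 13 11) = [0, 1, 14, 3, 13, 5, 6, 7, 8, 9, 10, 2, 12, 11, 4]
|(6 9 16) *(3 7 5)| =3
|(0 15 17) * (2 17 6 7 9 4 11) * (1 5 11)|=|(0 15 6 7 9 4 1 5 11 2 17)|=11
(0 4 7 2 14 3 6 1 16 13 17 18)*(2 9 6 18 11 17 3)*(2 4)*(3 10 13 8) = (0 2 14 4 7 9 6 1 16 8 3 18)(10 13)(11 17) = [2, 16, 14, 18, 7, 5, 1, 9, 3, 6, 13, 17, 12, 10, 4, 15, 8, 11, 0]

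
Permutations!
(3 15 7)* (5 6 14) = (3 15 7)(5 6 14) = [0, 1, 2, 15, 4, 6, 14, 3, 8, 9, 10, 11, 12, 13, 5, 7]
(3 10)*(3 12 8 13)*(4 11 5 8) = (3 10 12 4 11 5 8 13) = [0, 1, 2, 10, 11, 8, 6, 7, 13, 9, 12, 5, 4, 3]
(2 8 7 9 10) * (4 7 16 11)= (2 8 16 11 4 7 9 10)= [0, 1, 8, 3, 7, 5, 6, 9, 16, 10, 2, 4, 12, 13, 14, 15, 11]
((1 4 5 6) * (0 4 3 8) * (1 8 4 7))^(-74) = (0 6 4 1)(3 7 8 5)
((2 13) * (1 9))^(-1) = ((1 9)(2 13))^(-1) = (1 9)(2 13)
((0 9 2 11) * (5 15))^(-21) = ((0 9 2 11)(5 15))^(-21) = (0 11 2 9)(5 15)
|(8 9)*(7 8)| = 3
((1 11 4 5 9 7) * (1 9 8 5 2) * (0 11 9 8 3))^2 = (0 4 1 7 5)(2 9 8 3 11)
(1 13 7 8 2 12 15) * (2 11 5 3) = [0, 13, 12, 2, 4, 3, 6, 8, 11, 9, 10, 5, 15, 7, 14, 1] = (1 13 7 8 11 5 3 2 12 15)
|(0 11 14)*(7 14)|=4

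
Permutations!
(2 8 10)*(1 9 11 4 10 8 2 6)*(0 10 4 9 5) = (0 10 6 1 5)(9 11) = [10, 5, 2, 3, 4, 0, 1, 7, 8, 11, 6, 9]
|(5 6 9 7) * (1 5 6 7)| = 5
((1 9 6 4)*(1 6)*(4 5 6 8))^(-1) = (1 9)(4 8)(5 6)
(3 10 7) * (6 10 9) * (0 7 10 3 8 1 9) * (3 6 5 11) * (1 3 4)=(0 7 8 3)(1 9 5 11 4)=[7, 9, 2, 0, 1, 11, 6, 8, 3, 5, 10, 4]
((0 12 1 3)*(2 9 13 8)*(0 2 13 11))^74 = ((0 12 1 3 2 9 11)(8 13))^74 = (13)(0 2 12 9 1 11 3)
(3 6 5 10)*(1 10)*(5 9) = (1 10 3 6 9 5) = [0, 10, 2, 6, 4, 1, 9, 7, 8, 5, 3]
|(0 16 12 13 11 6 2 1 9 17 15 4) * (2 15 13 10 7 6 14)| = |(0 16 12 10 7 6 15 4)(1 9 17 13 11 14 2)| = 56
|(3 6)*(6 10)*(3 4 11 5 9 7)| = 8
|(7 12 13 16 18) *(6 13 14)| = 7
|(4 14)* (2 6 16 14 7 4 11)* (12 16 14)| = 4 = |(2 6 14 11)(4 7)(12 16)|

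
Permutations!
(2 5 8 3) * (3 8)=(8)(2 5 3)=[0, 1, 5, 2, 4, 3, 6, 7, 8]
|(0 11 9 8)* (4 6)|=|(0 11 9 8)(4 6)|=4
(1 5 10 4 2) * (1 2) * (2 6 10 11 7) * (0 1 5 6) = (0 1 6 10 4 5 11 7 2) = [1, 6, 0, 3, 5, 11, 10, 2, 8, 9, 4, 7]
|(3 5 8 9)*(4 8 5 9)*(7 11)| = |(3 9)(4 8)(7 11)| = 2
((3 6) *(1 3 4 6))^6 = (6) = ((1 3)(4 6))^6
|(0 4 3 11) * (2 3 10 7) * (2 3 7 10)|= |(0 4 2 7 3 11)|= 6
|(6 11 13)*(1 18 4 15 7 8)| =|(1 18 4 15 7 8)(6 11 13)| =6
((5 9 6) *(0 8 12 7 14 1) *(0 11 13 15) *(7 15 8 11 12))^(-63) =(15)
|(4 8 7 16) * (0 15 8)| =6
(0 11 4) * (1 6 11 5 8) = (0 5 8 1 6 11 4) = [5, 6, 2, 3, 0, 8, 11, 7, 1, 9, 10, 4]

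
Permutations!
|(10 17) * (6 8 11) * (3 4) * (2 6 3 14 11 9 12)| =|(2 6 8 9 12)(3 4 14 11)(10 17)| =20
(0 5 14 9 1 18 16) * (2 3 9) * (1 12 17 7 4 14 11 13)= [5, 18, 3, 9, 14, 11, 6, 4, 8, 12, 10, 13, 17, 1, 2, 15, 0, 7, 16]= (0 5 11 13 1 18 16)(2 3 9 12 17 7 4 14)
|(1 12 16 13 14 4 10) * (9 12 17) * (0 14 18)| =11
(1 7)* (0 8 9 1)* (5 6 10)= (0 8 9 1 7)(5 6 10)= [8, 7, 2, 3, 4, 6, 10, 0, 9, 1, 5]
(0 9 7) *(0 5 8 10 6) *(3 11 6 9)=(0 3 11 6)(5 8 10 9 7)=[3, 1, 2, 11, 4, 8, 0, 5, 10, 7, 9, 6]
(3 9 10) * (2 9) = (2 9 10 3) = [0, 1, 9, 2, 4, 5, 6, 7, 8, 10, 3]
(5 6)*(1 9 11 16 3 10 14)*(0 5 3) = (0 5 6 3 10 14 1 9 11 16) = [5, 9, 2, 10, 4, 6, 3, 7, 8, 11, 14, 16, 12, 13, 1, 15, 0]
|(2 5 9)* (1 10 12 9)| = |(1 10 12 9 2 5)| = 6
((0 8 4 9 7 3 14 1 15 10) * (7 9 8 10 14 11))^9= (15)(0 10)(4 8)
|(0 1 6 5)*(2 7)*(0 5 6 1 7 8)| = 4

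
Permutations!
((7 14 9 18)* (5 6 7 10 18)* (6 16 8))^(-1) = (5 9 14 7 6 8 16)(10 18)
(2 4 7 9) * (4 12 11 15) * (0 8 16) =(0 8 16)(2 12 11 15 4 7 9) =[8, 1, 12, 3, 7, 5, 6, 9, 16, 2, 10, 15, 11, 13, 14, 4, 0]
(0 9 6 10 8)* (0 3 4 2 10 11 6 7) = (0 9 7)(2 10 8 3 4)(6 11) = [9, 1, 10, 4, 2, 5, 11, 0, 3, 7, 8, 6]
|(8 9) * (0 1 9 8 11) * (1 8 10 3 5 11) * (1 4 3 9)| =|(0 8 10 9 4 3 5 11)| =8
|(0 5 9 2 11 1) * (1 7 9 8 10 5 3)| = |(0 3 1)(2 11 7 9)(5 8 10)| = 12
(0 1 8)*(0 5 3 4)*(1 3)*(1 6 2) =(0 3 4)(1 8 5 6 2) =[3, 8, 1, 4, 0, 6, 2, 7, 5]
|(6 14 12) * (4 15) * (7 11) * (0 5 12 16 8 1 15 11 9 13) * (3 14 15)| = |(0 5 12 6 15 4 11 7 9 13)(1 3 14 16 8)| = 10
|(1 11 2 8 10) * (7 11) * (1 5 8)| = |(1 7 11 2)(5 8 10)| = 12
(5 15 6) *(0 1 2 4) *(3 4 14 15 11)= (0 1 2 14 15 6 5 11 3 4)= [1, 2, 14, 4, 0, 11, 5, 7, 8, 9, 10, 3, 12, 13, 15, 6]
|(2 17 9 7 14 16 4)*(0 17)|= 8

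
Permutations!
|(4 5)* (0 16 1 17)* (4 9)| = |(0 16 1 17)(4 5 9)| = 12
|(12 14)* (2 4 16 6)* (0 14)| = |(0 14 12)(2 4 16 6)| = 12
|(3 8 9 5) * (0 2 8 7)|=|(0 2 8 9 5 3 7)|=7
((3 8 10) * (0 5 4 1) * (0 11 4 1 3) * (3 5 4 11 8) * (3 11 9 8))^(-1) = ((0 4 5 1 3 11 9 8 10))^(-1) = (0 10 8 9 11 3 1 5 4)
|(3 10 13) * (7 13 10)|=3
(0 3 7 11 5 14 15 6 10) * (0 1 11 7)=(0 3)(1 11 5 14 15 6 10)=[3, 11, 2, 0, 4, 14, 10, 7, 8, 9, 1, 5, 12, 13, 15, 6]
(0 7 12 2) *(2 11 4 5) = (0 7 12 11 4 5 2) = [7, 1, 0, 3, 5, 2, 6, 12, 8, 9, 10, 4, 11]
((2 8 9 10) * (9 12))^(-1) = ((2 8 12 9 10))^(-1) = (2 10 9 12 8)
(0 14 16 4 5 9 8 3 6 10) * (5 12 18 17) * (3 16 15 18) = (0 14 15 18 17 5 9 8 16 4 12 3 6 10) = [14, 1, 2, 6, 12, 9, 10, 7, 16, 8, 0, 11, 3, 13, 15, 18, 4, 5, 17]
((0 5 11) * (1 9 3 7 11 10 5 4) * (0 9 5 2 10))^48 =((0 4 1 5)(2 10)(3 7 11 9))^48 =(11)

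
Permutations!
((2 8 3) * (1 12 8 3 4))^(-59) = (1 12 8 4)(2 3)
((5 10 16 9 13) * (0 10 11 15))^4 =((0 10 16 9 13 5 11 15))^4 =(0 13)(5 10)(9 15)(11 16)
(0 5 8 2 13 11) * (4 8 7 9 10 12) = (0 5 7 9 10 12 4 8 2 13 11) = [5, 1, 13, 3, 8, 7, 6, 9, 2, 10, 12, 0, 4, 11]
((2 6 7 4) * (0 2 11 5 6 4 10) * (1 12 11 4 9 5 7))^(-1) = (0 10 7 11 12 1 6 5 9 2) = ((0 2 9 5 6 1 12 11 7 10))^(-1)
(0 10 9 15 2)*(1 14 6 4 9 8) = [10, 14, 0, 3, 9, 5, 4, 7, 1, 15, 8, 11, 12, 13, 6, 2] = (0 10 8 1 14 6 4 9 15 2)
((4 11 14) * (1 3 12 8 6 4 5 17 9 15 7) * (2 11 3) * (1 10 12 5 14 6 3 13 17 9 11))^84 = (3 7)(4 6 11 17 13)(5 10)(8 15)(9 12)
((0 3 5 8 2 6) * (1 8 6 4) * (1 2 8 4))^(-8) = (8)(1 4 2)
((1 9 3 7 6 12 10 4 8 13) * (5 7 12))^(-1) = (1 13 8 4 10 12 3 9)(5 6 7)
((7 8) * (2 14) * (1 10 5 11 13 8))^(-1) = ((1 10 5 11 13 8 7)(2 14))^(-1) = (1 7 8 13 11 5 10)(2 14)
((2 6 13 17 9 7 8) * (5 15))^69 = ((2 6 13 17 9 7 8)(5 15))^69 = (2 8 7 9 17 13 6)(5 15)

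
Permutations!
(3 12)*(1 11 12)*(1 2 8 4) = [0, 11, 8, 2, 1, 5, 6, 7, 4, 9, 10, 12, 3] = (1 11 12 3 2 8 4)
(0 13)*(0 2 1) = (0 13 2 1) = [13, 0, 1, 3, 4, 5, 6, 7, 8, 9, 10, 11, 12, 2]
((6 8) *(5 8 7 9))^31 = (5 8 6 7 9)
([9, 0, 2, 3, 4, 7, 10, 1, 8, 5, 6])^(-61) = (0 1 7 5 9)(6 10)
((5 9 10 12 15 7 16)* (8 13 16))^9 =(16)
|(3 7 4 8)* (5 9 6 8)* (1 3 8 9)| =10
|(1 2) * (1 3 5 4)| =5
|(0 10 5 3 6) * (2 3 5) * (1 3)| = 6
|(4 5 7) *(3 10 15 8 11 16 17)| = 21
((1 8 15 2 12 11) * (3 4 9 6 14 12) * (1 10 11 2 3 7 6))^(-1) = (1 9 4 3 15 8)(2 12 14 6 7)(10 11)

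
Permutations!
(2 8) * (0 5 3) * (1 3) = [5, 3, 8, 0, 4, 1, 6, 7, 2] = (0 5 1 3)(2 8)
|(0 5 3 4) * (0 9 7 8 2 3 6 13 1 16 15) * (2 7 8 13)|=13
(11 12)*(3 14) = (3 14)(11 12) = [0, 1, 2, 14, 4, 5, 6, 7, 8, 9, 10, 12, 11, 13, 3]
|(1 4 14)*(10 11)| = 6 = |(1 4 14)(10 11)|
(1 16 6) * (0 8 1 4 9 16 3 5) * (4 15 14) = (0 8 1 3 5)(4 9 16 6 15 14) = [8, 3, 2, 5, 9, 0, 15, 7, 1, 16, 10, 11, 12, 13, 4, 14, 6]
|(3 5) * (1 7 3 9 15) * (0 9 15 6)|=15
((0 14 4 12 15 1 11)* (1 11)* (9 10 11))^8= ((0 14 4 12 15 9 10 11))^8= (15)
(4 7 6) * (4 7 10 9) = (4 10 9)(6 7) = [0, 1, 2, 3, 10, 5, 7, 6, 8, 4, 9]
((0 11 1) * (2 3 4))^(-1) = ((0 11 1)(2 3 4))^(-1) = (0 1 11)(2 4 3)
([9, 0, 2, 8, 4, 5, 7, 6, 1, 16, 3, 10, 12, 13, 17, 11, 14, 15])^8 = [3, 10, 2, 15, 4, 5, 6, 7, 11, 8, 17, 14, 12, 13, 0, 16, 1, 9]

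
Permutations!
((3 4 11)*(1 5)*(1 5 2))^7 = ((1 2)(3 4 11))^7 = (1 2)(3 4 11)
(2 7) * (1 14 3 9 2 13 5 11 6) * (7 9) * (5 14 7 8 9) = (1 7 13 14 3 8 9 2 5 11 6) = [0, 7, 5, 8, 4, 11, 1, 13, 9, 2, 10, 6, 12, 14, 3]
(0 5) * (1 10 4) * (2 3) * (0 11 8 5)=(1 10 4)(2 3)(5 11 8)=[0, 10, 3, 2, 1, 11, 6, 7, 5, 9, 4, 8]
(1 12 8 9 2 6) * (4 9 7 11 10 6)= (1 12 8 7 11 10 6)(2 4 9)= [0, 12, 4, 3, 9, 5, 1, 11, 7, 2, 6, 10, 8]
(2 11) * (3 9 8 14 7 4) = [0, 1, 11, 9, 3, 5, 6, 4, 14, 8, 10, 2, 12, 13, 7] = (2 11)(3 9 8 14 7 4)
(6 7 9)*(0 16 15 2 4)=(0 16 15 2 4)(6 7 9)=[16, 1, 4, 3, 0, 5, 7, 9, 8, 6, 10, 11, 12, 13, 14, 2, 15]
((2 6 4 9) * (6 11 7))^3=((2 11 7 6 4 9))^3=(2 6)(4 11)(7 9)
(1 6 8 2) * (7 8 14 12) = [0, 6, 1, 3, 4, 5, 14, 8, 2, 9, 10, 11, 7, 13, 12] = (1 6 14 12 7 8 2)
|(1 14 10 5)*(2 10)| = |(1 14 2 10 5)| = 5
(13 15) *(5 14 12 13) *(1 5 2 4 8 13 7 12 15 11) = (1 5 14 15 2 4 8 13 11)(7 12) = [0, 5, 4, 3, 8, 14, 6, 12, 13, 9, 10, 1, 7, 11, 15, 2]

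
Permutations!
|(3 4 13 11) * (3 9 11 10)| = |(3 4 13 10)(9 11)| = 4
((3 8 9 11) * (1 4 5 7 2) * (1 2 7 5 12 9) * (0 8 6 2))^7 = ((0 8 1 4 12 9 11 3 6 2))^7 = (0 3 12 8 6 9 1 2 11 4)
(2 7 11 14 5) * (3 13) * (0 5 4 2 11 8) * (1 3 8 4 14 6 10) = (14)(0 5 11 6 10 1 3 13 8)(2 7 4) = [5, 3, 7, 13, 2, 11, 10, 4, 0, 9, 1, 6, 12, 8, 14]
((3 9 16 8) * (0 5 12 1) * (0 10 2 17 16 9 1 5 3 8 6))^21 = ((0 3 1 10 2 17 16 6)(5 12))^21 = (0 17 1 6 2 3 16 10)(5 12)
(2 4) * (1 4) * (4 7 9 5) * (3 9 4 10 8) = [0, 7, 1, 9, 2, 10, 6, 4, 3, 5, 8] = (1 7 4 2)(3 9 5 10 8)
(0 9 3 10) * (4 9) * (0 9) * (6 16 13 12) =[4, 1, 2, 10, 0, 5, 16, 7, 8, 3, 9, 11, 6, 12, 14, 15, 13] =(0 4)(3 10 9)(6 16 13 12)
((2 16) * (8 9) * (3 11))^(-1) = (2 16)(3 11)(8 9)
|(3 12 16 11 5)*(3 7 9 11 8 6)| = |(3 12 16 8 6)(5 7 9 11)| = 20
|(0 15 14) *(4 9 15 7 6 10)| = |(0 7 6 10 4 9 15 14)| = 8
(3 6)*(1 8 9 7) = (1 8 9 7)(3 6) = [0, 8, 2, 6, 4, 5, 3, 1, 9, 7]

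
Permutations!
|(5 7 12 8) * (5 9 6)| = |(5 7 12 8 9 6)| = 6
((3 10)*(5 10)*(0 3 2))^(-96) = (0 2 10 5 3)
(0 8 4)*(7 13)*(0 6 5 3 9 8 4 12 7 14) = (0 4 6 5 3 9 8 12 7 13 14) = [4, 1, 2, 9, 6, 3, 5, 13, 12, 8, 10, 11, 7, 14, 0]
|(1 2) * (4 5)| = 2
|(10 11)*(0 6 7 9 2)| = |(0 6 7 9 2)(10 11)| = 10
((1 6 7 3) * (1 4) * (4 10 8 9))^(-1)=((1 6 7 3 10 8 9 4))^(-1)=(1 4 9 8 10 3 7 6)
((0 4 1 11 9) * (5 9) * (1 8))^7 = ((0 4 8 1 11 5 9))^7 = (11)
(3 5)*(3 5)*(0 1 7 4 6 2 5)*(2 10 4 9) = (0 1 7 9 2 5)(4 6 10) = [1, 7, 5, 3, 6, 0, 10, 9, 8, 2, 4]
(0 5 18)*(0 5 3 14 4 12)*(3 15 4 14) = (0 15 4 12)(5 18) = [15, 1, 2, 3, 12, 18, 6, 7, 8, 9, 10, 11, 0, 13, 14, 4, 16, 17, 5]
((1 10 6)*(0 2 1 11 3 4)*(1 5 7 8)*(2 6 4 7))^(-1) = (0 4 10 1 8 7 3 11 6)(2 5)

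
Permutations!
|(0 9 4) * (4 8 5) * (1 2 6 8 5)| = 4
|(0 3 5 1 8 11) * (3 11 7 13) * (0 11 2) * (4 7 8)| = 6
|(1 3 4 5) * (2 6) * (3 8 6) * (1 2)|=|(1 8 6)(2 3 4 5)|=12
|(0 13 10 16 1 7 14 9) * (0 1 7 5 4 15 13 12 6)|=30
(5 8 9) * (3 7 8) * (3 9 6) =[0, 1, 2, 7, 4, 9, 3, 8, 6, 5] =(3 7 8 6)(5 9)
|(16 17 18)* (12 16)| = 4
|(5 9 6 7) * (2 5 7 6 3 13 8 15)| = 7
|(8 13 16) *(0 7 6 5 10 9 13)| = 9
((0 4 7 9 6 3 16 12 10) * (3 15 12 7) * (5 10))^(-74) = (0 16 6 5 4 7 15 10 3 9 12)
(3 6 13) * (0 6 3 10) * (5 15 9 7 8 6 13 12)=(0 13 10)(5 15 9 7 8 6 12)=[13, 1, 2, 3, 4, 15, 12, 8, 6, 7, 0, 11, 5, 10, 14, 9]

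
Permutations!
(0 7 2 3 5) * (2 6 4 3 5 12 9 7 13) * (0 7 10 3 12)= [13, 1, 5, 0, 12, 7, 4, 6, 8, 10, 3, 11, 9, 2]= (0 13 2 5 7 6 4 12 9 10 3)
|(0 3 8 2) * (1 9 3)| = 6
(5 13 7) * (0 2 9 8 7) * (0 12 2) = (2 9 8 7 5 13 12) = [0, 1, 9, 3, 4, 13, 6, 5, 7, 8, 10, 11, 2, 12]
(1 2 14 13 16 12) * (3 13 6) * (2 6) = (1 6 3 13 16 12)(2 14) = [0, 6, 14, 13, 4, 5, 3, 7, 8, 9, 10, 11, 1, 16, 2, 15, 12]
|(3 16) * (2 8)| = 2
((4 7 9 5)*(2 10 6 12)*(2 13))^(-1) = (2 13 12 6 10)(4 5 9 7)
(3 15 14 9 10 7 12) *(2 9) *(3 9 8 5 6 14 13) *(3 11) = (2 8 5 6 14)(3 15 13 11)(7 12 9 10) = [0, 1, 8, 15, 4, 6, 14, 12, 5, 10, 7, 3, 9, 11, 2, 13]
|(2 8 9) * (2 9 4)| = |(9)(2 8 4)| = 3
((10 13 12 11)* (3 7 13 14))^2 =((3 7 13 12 11 10 14))^2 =(3 13 11 14 7 12 10)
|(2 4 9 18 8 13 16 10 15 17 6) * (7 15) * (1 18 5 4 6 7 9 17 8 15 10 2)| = 24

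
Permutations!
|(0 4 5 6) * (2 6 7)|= 6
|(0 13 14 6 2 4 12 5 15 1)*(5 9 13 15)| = |(0 15 1)(2 4 12 9 13 14 6)| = 21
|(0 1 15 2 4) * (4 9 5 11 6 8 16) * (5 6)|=18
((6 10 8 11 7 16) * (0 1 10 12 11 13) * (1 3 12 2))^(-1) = (0 13 8 10 1 2 6 16 7 11 12 3) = ((0 3 12 11 7 16 6 2 1 10 8 13))^(-1)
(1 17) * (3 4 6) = (1 17)(3 4 6) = [0, 17, 2, 4, 6, 5, 3, 7, 8, 9, 10, 11, 12, 13, 14, 15, 16, 1]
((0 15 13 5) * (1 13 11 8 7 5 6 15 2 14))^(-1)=((0 2 14 1 13 6 15 11 8 7 5))^(-1)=(0 5 7 8 11 15 6 13 1 14 2)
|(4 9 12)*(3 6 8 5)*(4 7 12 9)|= 4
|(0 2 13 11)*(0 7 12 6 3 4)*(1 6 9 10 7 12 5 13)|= |(0 2 1 6 3 4)(5 13 11 12 9 10 7)|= 42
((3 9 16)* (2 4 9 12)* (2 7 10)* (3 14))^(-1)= (2 10 7 12 3 14 16 9 4)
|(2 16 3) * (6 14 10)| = |(2 16 3)(6 14 10)| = 3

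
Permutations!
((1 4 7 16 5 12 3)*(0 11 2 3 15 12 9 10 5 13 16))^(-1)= ((0 11 2 3 1 4 7)(5 9 10)(12 15)(13 16))^(-1)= (0 7 4 1 3 2 11)(5 10 9)(12 15)(13 16)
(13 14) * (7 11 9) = (7 11 9)(13 14) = [0, 1, 2, 3, 4, 5, 6, 11, 8, 7, 10, 9, 12, 14, 13]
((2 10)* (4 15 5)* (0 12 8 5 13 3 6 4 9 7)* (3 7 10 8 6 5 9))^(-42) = (15)(2 9)(8 10)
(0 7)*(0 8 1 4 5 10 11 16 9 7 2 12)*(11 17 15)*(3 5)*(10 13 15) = (0 2 12)(1 4 3 5 13 15 11 16 9 7 8)(10 17) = [2, 4, 12, 5, 3, 13, 6, 8, 1, 7, 17, 16, 0, 15, 14, 11, 9, 10]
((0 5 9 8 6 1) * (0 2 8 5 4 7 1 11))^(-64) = (11)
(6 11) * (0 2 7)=(0 2 7)(6 11)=[2, 1, 7, 3, 4, 5, 11, 0, 8, 9, 10, 6]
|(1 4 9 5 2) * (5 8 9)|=4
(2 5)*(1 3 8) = (1 3 8)(2 5) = [0, 3, 5, 8, 4, 2, 6, 7, 1]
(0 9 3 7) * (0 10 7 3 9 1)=[1, 0, 2, 3, 4, 5, 6, 10, 8, 9, 7]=(0 1)(7 10)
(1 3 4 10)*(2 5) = (1 3 4 10)(2 5) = [0, 3, 5, 4, 10, 2, 6, 7, 8, 9, 1]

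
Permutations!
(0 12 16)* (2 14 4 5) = (0 12 16)(2 14 4 5) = [12, 1, 14, 3, 5, 2, 6, 7, 8, 9, 10, 11, 16, 13, 4, 15, 0]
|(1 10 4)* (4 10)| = |(10)(1 4)| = 2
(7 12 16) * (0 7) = (0 7 12 16) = [7, 1, 2, 3, 4, 5, 6, 12, 8, 9, 10, 11, 16, 13, 14, 15, 0]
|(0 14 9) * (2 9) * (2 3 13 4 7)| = 8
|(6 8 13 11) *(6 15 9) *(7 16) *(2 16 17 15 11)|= 9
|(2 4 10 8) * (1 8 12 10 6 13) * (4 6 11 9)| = 30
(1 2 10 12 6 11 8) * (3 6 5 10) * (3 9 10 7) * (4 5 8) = (1 2 9 10 12 8)(3 6 11 4 5 7) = [0, 2, 9, 6, 5, 7, 11, 3, 1, 10, 12, 4, 8]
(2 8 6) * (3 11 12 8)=[0, 1, 3, 11, 4, 5, 2, 7, 6, 9, 10, 12, 8]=(2 3 11 12 8 6)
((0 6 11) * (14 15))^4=(15)(0 6 11)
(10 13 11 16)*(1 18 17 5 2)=(1 18 17 5 2)(10 13 11 16)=[0, 18, 1, 3, 4, 2, 6, 7, 8, 9, 13, 16, 12, 11, 14, 15, 10, 5, 17]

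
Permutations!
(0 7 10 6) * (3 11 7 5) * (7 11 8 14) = [5, 1, 2, 8, 4, 3, 0, 10, 14, 9, 6, 11, 12, 13, 7] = (0 5 3 8 14 7 10 6)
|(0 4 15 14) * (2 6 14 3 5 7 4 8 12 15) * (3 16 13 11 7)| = |(0 8 12 15 16 13 11 7 4 2 6 14)(3 5)| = 12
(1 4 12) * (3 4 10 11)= [0, 10, 2, 4, 12, 5, 6, 7, 8, 9, 11, 3, 1]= (1 10 11 3 4 12)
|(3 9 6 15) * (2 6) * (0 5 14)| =15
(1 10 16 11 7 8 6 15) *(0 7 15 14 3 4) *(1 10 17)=(0 7 8 6 14 3 4)(1 17)(10 16 11 15)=[7, 17, 2, 4, 0, 5, 14, 8, 6, 9, 16, 15, 12, 13, 3, 10, 11, 1]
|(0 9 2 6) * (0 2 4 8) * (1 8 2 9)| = |(0 1 8)(2 6 9 4)| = 12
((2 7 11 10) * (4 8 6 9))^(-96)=((2 7 11 10)(4 8 6 9))^(-96)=(11)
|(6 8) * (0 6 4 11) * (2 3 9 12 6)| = |(0 2 3 9 12 6 8 4 11)| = 9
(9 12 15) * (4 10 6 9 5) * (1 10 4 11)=(1 10 6 9 12 15 5 11)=[0, 10, 2, 3, 4, 11, 9, 7, 8, 12, 6, 1, 15, 13, 14, 5]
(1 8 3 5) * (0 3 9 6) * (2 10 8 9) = (0 3 5 1 9 6)(2 10 8) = [3, 9, 10, 5, 4, 1, 0, 7, 2, 6, 8]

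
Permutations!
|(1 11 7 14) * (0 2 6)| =|(0 2 6)(1 11 7 14)| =12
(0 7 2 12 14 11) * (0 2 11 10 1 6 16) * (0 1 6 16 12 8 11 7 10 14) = (0 10 6 12)(1 16)(2 8 11) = [10, 16, 8, 3, 4, 5, 12, 7, 11, 9, 6, 2, 0, 13, 14, 15, 1]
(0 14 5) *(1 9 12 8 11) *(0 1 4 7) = (0 14 5 1 9 12 8 11 4 7) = [14, 9, 2, 3, 7, 1, 6, 0, 11, 12, 10, 4, 8, 13, 5]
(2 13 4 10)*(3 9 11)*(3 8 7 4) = [0, 1, 13, 9, 10, 5, 6, 4, 7, 11, 2, 8, 12, 3] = (2 13 3 9 11 8 7 4 10)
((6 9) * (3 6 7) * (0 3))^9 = (0 7 9 6 3)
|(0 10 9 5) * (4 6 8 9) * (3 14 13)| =|(0 10 4 6 8 9 5)(3 14 13)| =21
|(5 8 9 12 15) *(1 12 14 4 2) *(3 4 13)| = |(1 12 15 5 8 9 14 13 3 4 2)| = 11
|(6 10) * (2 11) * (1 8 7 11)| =|(1 8 7 11 2)(6 10)| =10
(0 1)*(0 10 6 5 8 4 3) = (0 1 10 6 5 8 4 3) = [1, 10, 2, 0, 3, 8, 5, 7, 4, 9, 6]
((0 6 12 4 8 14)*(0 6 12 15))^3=(0 8 15 4 6 12 14)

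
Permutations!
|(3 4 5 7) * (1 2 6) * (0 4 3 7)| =|(7)(0 4 5)(1 2 6)| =3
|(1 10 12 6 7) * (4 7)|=6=|(1 10 12 6 4 7)|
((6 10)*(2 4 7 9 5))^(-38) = ((2 4 7 9 5)(6 10))^(-38) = (10)(2 7 5 4 9)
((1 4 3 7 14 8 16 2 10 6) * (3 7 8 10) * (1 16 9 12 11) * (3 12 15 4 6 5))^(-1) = (1 11 12 2 16 6)(3 5 10 14 7 4 15 9 8)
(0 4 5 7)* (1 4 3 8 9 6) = (0 3 8 9 6 1 4 5 7) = [3, 4, 2, 8, 5, 7, 1, 0, 9, 6]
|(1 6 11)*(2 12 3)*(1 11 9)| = 3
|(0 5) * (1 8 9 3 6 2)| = 6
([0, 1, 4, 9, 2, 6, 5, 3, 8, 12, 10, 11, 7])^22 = (3 12)(7 9)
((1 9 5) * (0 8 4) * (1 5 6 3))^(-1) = ((0 8 4)(1 9 6 3))^(-1) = (0 4 8)(1 3 6 9)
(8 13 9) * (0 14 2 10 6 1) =(0 14 2 10 6 1)(8 13 9) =[14, 0, 10, 3, 4, 5, 1, 7, 13, 8, 6, 11, 12, 9, 2]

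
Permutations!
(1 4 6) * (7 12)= [0, 4, 2, 3, 6, 5, 1, 12, 8, 9, 10, 11, 7]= (1 4 6)(7 12)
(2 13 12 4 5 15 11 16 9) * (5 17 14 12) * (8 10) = [0, 1, 13, 3, 17, 15, 6, 7, 10, 2, 8, 16, 4, 5, 12, 11, 9, 14] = (2 13 5 15 11 16 9)(4 17 14 12)(8 10)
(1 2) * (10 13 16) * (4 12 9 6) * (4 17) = (1 2)(4 12 9 6 17)(10 13 16) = [0, 2, 1, 3, 12, 5, 17, 7, 8, 6, 13, 11, 9, 16, 14, 15, 10, 4]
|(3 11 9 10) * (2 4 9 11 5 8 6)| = |(11)(2 4 9 10 3 5 8 6)| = 8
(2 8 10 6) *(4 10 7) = (2 8 7 4 10 6) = [0, 1, 8, 3, 10, 5, 2, 4, 7, 9, 6]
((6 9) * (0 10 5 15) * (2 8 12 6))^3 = (0 15 5 10)(2 6 8 9 12)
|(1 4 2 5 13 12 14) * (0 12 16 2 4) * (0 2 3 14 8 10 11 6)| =|(0 12 8 10 11 6)(1 2 5 13 16 3 14)| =42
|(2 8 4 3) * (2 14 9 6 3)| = 12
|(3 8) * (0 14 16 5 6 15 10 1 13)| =18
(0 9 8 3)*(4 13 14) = [9, 1, 2, 0, 13, 5, 6, 7, 3, 8, 10, 11, 12, 14, 4] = (0 9 8 3)(4 13 14)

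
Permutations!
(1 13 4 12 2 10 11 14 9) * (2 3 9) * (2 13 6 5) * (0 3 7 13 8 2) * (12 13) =[3, 6, 10, 9, 13, 0, 5, 12, 2, 1, 11, 14, 7, 4, 8] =(0 3 9 1 6 5)(2 10 11 14 8)(4 13)(7 12)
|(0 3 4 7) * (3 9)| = |(0 9 3 4 7)| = 5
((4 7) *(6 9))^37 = (4 7)(6 9) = ((4 7)(6 9))^37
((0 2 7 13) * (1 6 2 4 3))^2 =((0 4 3 1 6 2 7 13))^2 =(0 3 6 7)(1 2 13 4)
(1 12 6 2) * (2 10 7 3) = (1 12 6 10 7 3 2) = [0, 12, 1, 2, 4, 5, 10, 3, 8, 9, 7, 11, 6]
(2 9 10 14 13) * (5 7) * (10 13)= [0, 1, 9, 3, 4, 7, 6, 5, 8, 13, 14, 11, 12, 2, 10]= (2 9 13)(5 7)(10 14)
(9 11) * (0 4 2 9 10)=(0 4 2 9 11 10)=[4, 1, 9, 3, 2, 5, 6, 7, 8, 11, 0, 10]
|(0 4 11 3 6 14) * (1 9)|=6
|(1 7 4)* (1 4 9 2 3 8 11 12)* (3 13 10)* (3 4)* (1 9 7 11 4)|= |(1 11 12 9 2 13 10)(3 8 4)|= 21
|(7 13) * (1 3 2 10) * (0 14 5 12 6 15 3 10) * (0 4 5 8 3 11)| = |(0 14 8 3 2 4 5 12 6 15 11)(1 10)(7 13)| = 22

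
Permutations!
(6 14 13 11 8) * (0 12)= (0 12)(6 14 13 11 8)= [12, 1, 2, 3, 4, 5, 14, 7, 6, 9, 10, 8, 0, 11, 13]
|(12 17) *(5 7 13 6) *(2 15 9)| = 12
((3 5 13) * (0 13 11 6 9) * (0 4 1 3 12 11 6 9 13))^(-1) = (1 4 9 11 12 13 6 5 3)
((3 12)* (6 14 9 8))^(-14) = (6 9)(8 14)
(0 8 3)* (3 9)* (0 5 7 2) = (0 8 9 3 5 7 2) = [8, 1, 0, 5, 4, 7, 6, 2, 9, 3]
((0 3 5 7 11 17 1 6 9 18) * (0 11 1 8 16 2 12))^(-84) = (18)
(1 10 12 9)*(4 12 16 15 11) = [0, 10, 2, 3, 12, 5, 6, 7, 8, 1, 16, 4, 9, 13, 14, 11, 15] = (1 10 16 15 11 4 12 9)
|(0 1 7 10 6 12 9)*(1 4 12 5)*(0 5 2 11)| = |(0 4 12 9 5 1 7 10 6 2 11)| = 11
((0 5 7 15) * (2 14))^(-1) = (0 15 7 5)(2 14)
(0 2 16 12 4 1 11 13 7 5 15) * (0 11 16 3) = (0 2 3)(1 16 12 4)(5 15 11 13 7) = [2, 16, 3, 0, 1, 15, 6, 5, 8, 9, 10, 13, 4, 7, 14, 11, 12]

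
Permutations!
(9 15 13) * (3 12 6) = (3 12 6)(9 15 13) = [0, 1, 2, 12, 4, 5, 3, 7, 8, 15, 10, 11, 6, 9, 14, 13]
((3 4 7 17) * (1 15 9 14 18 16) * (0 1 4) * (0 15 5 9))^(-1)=(0 15 3 17 7 4 16 18 14 9 5 1)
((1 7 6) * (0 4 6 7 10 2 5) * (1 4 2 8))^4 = ((0 2 5)(1 10 8)(4 6))^4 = (0 2 5)(1 10 8)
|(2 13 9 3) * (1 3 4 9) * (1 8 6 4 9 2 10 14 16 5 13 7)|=|(1 3 10 14 16 5 13 8 6 4 2 7)|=12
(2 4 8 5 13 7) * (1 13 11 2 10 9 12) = (1 13 7 10 9 12)(2 4 8 5 11) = [0, 13, 4, 3, 8, 11, 6, 10, 5, 12, 9, 2, 1, 7]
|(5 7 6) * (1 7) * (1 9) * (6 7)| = |(1 6 5 9)| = 4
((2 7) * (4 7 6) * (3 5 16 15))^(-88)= (16)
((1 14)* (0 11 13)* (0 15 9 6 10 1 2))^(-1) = (0 2 14 1 10 6 9 15 13 11)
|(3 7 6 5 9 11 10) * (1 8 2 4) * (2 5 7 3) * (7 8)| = 10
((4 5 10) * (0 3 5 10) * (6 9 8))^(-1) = ((0 3 5)(4 10)(6 9 8))^(-1) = (0 5 3)(4 10)(6 8 9)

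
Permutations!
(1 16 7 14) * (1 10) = [0, 16, 2, 3, 4, 5, 6, 14, 8, 9, 1, 11, 12, 13, 10, 15, 7] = (1 16 7 14 10)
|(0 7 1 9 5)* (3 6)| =10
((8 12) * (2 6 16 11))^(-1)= ((2 6 16 11)(8 12))^(-1)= (2 11 16 6)(8 12)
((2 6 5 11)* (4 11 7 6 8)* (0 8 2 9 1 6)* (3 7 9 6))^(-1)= ((0 8 4 11 6 5 9 1 3 7))^(-1)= (0 7 3 1 9 5 6 11 4 8)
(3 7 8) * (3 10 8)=(3 7)(8 10)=[0, 1, 2, 7, 4, 5, 6, 3, 10, 9, 8]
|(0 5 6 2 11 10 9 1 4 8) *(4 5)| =21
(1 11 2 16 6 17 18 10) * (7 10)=[0, 11, 16, 3, 4, 5, 17, 10, 8, 9, 1, 2, 12, 13, 14, 15, 6, 18, 7]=(1 11 2 16 6 17 18 7 10)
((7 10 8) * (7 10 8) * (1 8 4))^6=(1 8 10 7 4)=((1 8 10 7 4))^6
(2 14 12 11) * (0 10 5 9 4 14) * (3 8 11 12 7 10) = (0 3 8 11 2)(4 14 7 10 5 9) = [3, 1, 0, 8, 14, 9, 6, 10, 11, 4, 5, 2, 12, 13, 7]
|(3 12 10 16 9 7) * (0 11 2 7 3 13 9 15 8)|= 12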